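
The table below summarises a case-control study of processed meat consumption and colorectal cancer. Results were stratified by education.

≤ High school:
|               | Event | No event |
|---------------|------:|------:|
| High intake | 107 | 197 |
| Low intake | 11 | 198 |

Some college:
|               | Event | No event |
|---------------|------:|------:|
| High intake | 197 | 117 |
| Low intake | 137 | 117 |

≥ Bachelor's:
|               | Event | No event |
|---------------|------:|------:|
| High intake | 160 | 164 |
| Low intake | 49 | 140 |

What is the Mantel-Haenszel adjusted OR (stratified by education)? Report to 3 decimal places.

2.610

OR_MH = Σ(aᵢdᵢ/nᵢ) / Σ(bᵢcᵢ/nᵢ), where nᵢ is the stratum total.
Stratum 1 (≤ High school): n = 513; a·d/n = 107·198/513 = 41.2982; b·c/n = 197·11/513 = 4.2242
Stratum 2 (Some college): n = 568; a·d/n = 197·117/568 = 40.5792; b·c/n = 117·137/568 = 28.2201
Stratum 3 (≥ Bachelor's): n = 513; a·d/n = 160·140/513 = 43.6647; b·c/n = 164·49/513 = 15.6647
OR_MH = (41.2982 + 40.5792 + 43.6647) / (4.2242 + 28.2201 + 15.6647) = 125.5422 / 48.1090 = 2.60954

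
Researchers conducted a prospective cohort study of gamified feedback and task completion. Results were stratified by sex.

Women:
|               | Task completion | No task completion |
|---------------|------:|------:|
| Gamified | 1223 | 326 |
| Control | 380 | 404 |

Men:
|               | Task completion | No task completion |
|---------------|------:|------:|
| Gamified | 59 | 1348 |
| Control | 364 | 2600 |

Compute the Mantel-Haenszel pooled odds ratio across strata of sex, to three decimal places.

OR_MH = Σ(aᵢdᵢ/nᵢ) / Σ(bᵢcᵢ/nᵢ), where nᵢ is the stratum total.
Stratum 1 (Women): n = 2333; a·d/n = 1223·404/2333 = 211.7840; b·c/n = 326·380/2333 = 53.0990
Stratum 2 (Men): n = 4371; a·d/n = 59·2600/4371 = 35.0949; b·c/n = 1348·364/4371 = 112.2562
OR_MH = (211.7840 + 35.0949) / (53.0990 + 112.2562) = 246.8789 / 165.3552 = 1.49302

1.493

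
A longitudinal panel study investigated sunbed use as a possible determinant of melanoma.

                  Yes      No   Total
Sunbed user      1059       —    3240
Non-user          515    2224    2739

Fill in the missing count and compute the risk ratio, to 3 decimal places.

The missing cell is in the exposed row: 3240 − 1059 = 2181.
So a = 1059, b = 2181, c = 515, d = 2224.
RR = [a/(a+b)] / [c/(c+d)] = (1059/3240) / (515/2739) = 0.32685/0.18802 = 1.73834

1.738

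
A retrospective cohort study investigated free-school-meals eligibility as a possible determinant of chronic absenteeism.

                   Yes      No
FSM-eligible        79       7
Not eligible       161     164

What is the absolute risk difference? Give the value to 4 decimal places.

0.4232

Cells: a = 79, b = 7, c = 161, d = 164.
Risk in exposed = 79/86 = 0.918605; risk in unexposed = 161/325 = 0.495385.
Risk difference = 0.918605 − 0.495385 = 0.423220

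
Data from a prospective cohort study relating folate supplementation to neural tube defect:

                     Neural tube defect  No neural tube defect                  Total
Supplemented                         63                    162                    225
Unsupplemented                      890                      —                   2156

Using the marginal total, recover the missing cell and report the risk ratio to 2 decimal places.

0.68

The missing cell is in the unexposed row: 2156 − 890 = 1266.
So a = 63, b = 162, c = 890, d = 1266.
RR = [a/(a+b)] / [c/(c+d)] = (63/225) / (890/2156) = 0.28000/0.41280 = 0.67829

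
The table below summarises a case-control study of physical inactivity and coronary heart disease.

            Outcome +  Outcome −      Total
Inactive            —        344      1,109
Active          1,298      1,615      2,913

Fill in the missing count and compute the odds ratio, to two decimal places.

The missing cell is in the exposed row: 1109 − 344 = 765.
So a = 765, b = 344, c = 1298, d = 1615.
OR = (a·d)/(b·c) = (765 × 1615) / (344 × 1298) = 1235475 / 446512 = 2.76695

2.77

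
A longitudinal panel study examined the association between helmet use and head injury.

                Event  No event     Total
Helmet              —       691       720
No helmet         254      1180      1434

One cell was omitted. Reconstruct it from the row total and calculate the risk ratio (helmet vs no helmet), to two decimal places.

The missing cell is in the exposed row: 720 − 691 = 29.
So a = 29, b = 691, c = 254, d = 1180.
RR = [a/(a+b)] / [c/(c+d)] = (29/720) / (254/1434) = 0.04028/0.17713 = 0.22740

0.23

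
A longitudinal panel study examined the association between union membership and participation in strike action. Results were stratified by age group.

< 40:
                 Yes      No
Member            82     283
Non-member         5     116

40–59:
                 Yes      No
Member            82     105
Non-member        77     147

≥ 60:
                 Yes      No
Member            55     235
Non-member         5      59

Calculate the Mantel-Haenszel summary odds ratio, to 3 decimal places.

2.242

OR_MH = Σ(aᵢdᵢ/nᵢ) / Σ(bᵢcᵢ/nᵢ), where nᵢ is the stratum total.
Stratum 1 (< 40): n = 486; a·d/n = 82·116/486 = 19.5720; b·c/n = 283·5/486 = 2.9115
Stratum 2 (40–59): n = 411; a·d/n = 82·147/411 = 29.3285; b·c/n = 105·77/411 = 19.6715
Stratum 3 (≥ 60): n = 354; a·d/n = 55·59/354 = 9.1667; b·c/n = 235·5/354 = 3.3192
OR_MH = (19.5720 + 29.3285 + 9.1667) / (2.9115 + 19.6715 + 3.3192) = 58.0672 / 25.9023 = 2.24178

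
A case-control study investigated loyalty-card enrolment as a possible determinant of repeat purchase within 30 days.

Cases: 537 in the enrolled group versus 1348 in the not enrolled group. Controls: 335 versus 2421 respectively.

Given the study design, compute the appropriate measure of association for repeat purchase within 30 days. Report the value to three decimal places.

From the description: a = 537, b = 335, c = 1348, d = 2421.
This is a case-control study: participants were sampled on outcome status, so risks in the source population cannot be estimated directly — relative risk is not valid here. The odds ratio is the appropriate measure.
OR = (a·d)/(b·c) = (537 × 2421) / (335 × 1348) = 1300077 / 451580 = 2.87895

2.879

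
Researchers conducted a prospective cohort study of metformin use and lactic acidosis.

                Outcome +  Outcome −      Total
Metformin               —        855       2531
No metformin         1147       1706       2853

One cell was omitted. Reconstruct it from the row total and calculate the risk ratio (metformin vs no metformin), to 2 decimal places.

1.65

The missing cell is in the exposed row: 2531 − 855 = 1676.
So a = 1676, b = 855, c = 1147, d = 1706.
RR = [a/(a+b)] / [c/(c+d)] = (1676/2531) / (1147/2853) = 0.66219/0.40203 = 1.64710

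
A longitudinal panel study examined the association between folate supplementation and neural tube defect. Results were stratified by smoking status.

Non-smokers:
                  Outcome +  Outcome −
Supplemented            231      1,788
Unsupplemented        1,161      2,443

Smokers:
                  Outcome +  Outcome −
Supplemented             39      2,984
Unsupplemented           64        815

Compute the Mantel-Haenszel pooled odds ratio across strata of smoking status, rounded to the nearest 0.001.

OR_MH = Σ(aᵢdᵢ/nᵢ) / Σ(bᵢcᵢ/nᵢ), where nᵢ is the stratum total.
Stratum 1 (Non-smokers): n = 5623; a·d/n = 231·2443/5623 = 100.3616; b·c/n = 1788·1161/5623 = 369.1745
Stratum 2 (Smokers): n = 3902; a·d/n = 39·815/3902 = 8.1458; b·c/n = 2984·64/3902 = 48.9431
OR_MH = (100.3616 + 8.1458) / (369.1745 + 48.9431) = 108.5074 / 418.1176 = 0.25951

0.260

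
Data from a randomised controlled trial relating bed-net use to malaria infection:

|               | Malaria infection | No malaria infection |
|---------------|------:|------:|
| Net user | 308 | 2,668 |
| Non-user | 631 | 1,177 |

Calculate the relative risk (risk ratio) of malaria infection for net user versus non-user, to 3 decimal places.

Cells: a = 308, b = 2668, c = 631, d = 1177.
Risk in exposed = 308/2976 = 0.10349; risk in unexposed = 631/1808 = 0.34900.
RR = 0.10349 / 0.34900 = 0.29654
The risk is 70% lower among the exposed than among the unexposed.

0.297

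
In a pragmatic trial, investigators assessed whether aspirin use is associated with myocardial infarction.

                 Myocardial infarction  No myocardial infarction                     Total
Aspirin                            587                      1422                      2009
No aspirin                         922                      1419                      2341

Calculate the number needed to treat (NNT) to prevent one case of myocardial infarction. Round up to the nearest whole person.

Risk in treated group = 587/2009 = 0.29219; risk in control = 922/2341 = 0.39385.
Absolute risk reduction = 0.39385 − 0.29219 = 0.10166
NNT = 1 / ARR = 1 / 0.10166 = 9.836 → round up → 10

10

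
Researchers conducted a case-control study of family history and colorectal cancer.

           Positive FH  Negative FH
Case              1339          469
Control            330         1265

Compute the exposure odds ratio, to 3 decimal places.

10.944

Reading the table with exposure as columns: a = 1339 (Positive FH, case), b = 330 (Positive FH, non-case), c = 469 (Negative FH, case), d = 1265.
OR = (a·d)/(b·c) = (1339 × 1265) / (330 × 469) = 1693835 / 154770 = 10.94421
The odds of colorectal cancer are about 10.94 times as high in the positive fh group.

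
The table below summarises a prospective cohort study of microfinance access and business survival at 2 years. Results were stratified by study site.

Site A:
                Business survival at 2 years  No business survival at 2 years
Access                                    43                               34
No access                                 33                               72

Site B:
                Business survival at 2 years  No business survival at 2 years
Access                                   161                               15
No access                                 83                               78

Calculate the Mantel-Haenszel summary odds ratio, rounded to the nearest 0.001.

OR_MH = Σ(aᵢdᵢ/nᵢ) / Σ(bᵢcᵢ/nᵢ), where nᵢ is the stratum total.
Stratum 1 (Site A): n = 182; a·d/n = 43·72/182 = 17.0110; b·c/n = 34·33/182 = 6.1648
Stratum 2 (Site B): n = 337; a·d/n = 161·78/337 = 37.2641; b·c/n = 15·83/337 = 3.6944
OR_MH = (17.0110 + 37.2641) / (6.1648 + 3.6944) = 54.2751 / 9.8592 = 5.50502

5.505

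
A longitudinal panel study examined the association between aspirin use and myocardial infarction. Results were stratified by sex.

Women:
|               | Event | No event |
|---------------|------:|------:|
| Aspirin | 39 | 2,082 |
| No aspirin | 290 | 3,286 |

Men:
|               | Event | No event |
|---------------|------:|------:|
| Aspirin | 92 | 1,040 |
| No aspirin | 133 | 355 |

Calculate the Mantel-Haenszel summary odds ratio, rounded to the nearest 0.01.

0.22

OR_MH = Σ(aᵢdᵢ/nᵢ) / Σ(bᵢcᵢ/nᵢ), where nᵢ is the stratum total.
Stratum 1 (Women): n = 5697; a·d/n = 39·3286/5697 = 22.4950; b·c/n = 2082·290/5697 = 105.9821
Stratum 2 (Men): n = 1620; a·d/n = 92·355/1620 = 20.1605; b·c/n = 1040·133/1620 = 85.3827
OR_MH = (22.4950 + 20.1605) / (105.9821 + 85.3827) = 42.6555 / 191.3648 = 0.22290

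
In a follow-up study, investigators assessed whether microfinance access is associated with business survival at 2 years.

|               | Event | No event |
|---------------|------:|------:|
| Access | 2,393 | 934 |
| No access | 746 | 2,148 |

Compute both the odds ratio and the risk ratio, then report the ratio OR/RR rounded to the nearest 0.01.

2.64

Cells: a = 2393, b = 934, c = 746, d = 2148.
OR = (2393·2148)/(934·746) = 5140164/696764 = 7.37720
Risk in exposed = 2393/3327 = 0.71927; risk in unexposed = 746/2894 = 0.25777; RR = 2.79029
OR/RR = 7.37720 / 2.79029 = 2.64388
The outcome is not rare, so the OR lies further from 1 than the RR.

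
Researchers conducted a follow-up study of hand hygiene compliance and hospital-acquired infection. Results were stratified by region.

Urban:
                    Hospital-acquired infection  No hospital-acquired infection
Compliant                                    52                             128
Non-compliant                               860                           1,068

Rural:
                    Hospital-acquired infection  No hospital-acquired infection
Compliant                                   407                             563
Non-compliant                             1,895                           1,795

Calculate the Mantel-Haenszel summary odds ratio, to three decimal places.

OR_MH = Σ(aᵢdᵢ/nᵢ) / Σ(bᵢcᵢ/nᵢ), where nᵢ is the stratum total.
Stratum 1 (Urban): n = 2108; a·d/n = 52·1068/2108 = 26.3454; b·c/n = 128·860/2108 = 52.2201
Stratum 2 (Rural): n = 4660; a·d/n = 407·1795/4660 = 156.7736; b·c/n = 563·1895/4660 = 228.9453
OR_MH = (26.3454 + 156.7736) / (52.2201 + 228.9453) = 183.1190 / 281.1654 = 0.65129

0.651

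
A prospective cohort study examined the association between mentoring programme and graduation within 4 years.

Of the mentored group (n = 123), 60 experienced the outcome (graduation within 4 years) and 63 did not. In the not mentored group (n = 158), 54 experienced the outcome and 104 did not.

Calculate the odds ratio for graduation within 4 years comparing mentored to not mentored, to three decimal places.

1.834

From the description: a = 60, b = 63, c = 54, d = 104.
OR = (a·d)/(b·c) = (60 × 104) / (63 × 54) = 6240 / 3402 = 1.83422
The odds of graduation within 4 years are about 1.83 times as high in the mentored group.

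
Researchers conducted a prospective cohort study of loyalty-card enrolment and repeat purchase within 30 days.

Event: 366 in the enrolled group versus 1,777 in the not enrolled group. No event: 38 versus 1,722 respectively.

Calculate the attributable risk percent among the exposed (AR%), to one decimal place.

From the description: a = 366, b = 38, c = 1777, d = 1722.
Risk in exposed = 366/404 = 0.90594; risk in unexposed = 1777/3499 = 0.50786.
RR = 0.90594/0.50786 = 1.78384
AR% = (RR − 1)/RR × 100 = (1.78384 − 1)/1.78384 × 100 = 43.9412%

43.9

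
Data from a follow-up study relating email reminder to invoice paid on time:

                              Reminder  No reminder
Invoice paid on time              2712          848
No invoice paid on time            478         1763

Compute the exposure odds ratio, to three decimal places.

Reading the table with exposure as columns: a = 2712 (Reminder, case), b = 478 (Reminder, non-case), c = 848 (No reminder, case), d = 1763.
OR = (a·d)/(b·c) = (2712 × 1763) / (478 × 848) = 4781256 / 405344 = 11.79555
The odds of invoice paid on time are about 11.80 times as high in the reminder group.

11.796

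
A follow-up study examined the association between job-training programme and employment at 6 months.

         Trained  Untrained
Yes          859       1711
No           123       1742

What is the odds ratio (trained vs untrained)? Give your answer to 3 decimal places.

7.110

Reading the table with exposure as columns: a = 859 (Trained, case), b = 123 (Trained, non-case), c = 1711 (Untrained, case), d = 1742.
OR = (a·d)/(b·c) = (859 × 1742) / (123 × 1711) = 1496378 / 210453 = 7.11027
The odds of employment at 6 months are about 7.11 times as high in the trained group.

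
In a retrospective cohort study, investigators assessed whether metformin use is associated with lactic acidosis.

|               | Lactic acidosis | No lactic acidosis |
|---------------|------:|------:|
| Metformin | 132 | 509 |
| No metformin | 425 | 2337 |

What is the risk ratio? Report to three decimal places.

1.338

Cells: a = 132, b = 509, c = 425, d = 2337.
Risk in exposed = 132/641 = 0.20593; risk in unexposed = 425/2762 = 0.15387.
RR = 0.20593 / 0.15387 = 1.33829
The risk among the exposed is 1.34 times that among the unexposed.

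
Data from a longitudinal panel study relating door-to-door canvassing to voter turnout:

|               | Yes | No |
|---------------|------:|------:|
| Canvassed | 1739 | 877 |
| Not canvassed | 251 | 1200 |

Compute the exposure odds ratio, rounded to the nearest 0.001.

Cells: a = 1739, b = 877, c = 251, d = 1200.
OR = (a·d)/(b·c) = (1739 × 1200) / (877 × 251) = 2086800 / 220127 = 9.47998
The odds of voter turnout are about 9.48 times as high in the canvassed group.

9.480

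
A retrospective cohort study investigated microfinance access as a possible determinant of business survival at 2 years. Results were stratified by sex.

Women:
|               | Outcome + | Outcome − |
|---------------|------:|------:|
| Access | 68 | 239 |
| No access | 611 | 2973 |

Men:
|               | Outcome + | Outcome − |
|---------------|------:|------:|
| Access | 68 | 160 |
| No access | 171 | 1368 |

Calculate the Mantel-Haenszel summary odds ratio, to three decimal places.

1.973

OR_MH = Σ(aᵢdᵢ/nᵢ) / Σ(bᵢcᵢ/nᵢ), where nᵢ is the stratum total.
Stratum 1 (Women): n = 3891; a·d/n = 68·2973/3891 = 51.9568; b·c/n = 239·611/3891 = 37.5299
Stratum 2 (Men): n = 1767; a·d/n = 68·1368/1767 = 52.6452; b·c/n = 160·171/1767 = 15.4839
OR_MH = (51.9568 + 52.6452) / (37.5299 + 15.4839) = 104.6020 / 53.0138 = 1.97311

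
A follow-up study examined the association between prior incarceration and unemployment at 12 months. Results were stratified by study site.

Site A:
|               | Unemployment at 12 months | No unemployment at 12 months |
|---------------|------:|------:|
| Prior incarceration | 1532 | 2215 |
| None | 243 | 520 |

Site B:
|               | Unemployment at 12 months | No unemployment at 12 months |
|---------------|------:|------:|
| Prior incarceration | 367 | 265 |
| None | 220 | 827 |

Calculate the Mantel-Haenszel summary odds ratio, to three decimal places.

2.320

OR_MH = Σ(aᵢdᵢ/nᵢ) / Σ(bᵢcᵢ/nᵢ), where nᵢ is the stratum total.
Stratum 1 (Site A): n = 4510; a·d/n = 1532·520/4510 = 176.6386; b·c/n = 2215·243/4510 = 119.3448
Stratum 2 (Site B): n = 1679; a·d/n = 367·827/1679 = 180.7677; b·c/n = 265·220/1679 = 34.7230
OR_MH = (176.6386 + 180.7677) / (119.3448 + 34.7230) = 357.4063 / 154.0678 = 2.31980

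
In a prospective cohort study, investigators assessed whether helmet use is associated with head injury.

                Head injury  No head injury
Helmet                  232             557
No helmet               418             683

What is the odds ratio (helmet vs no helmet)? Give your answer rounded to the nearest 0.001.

Cells: a = 232, b = 557, c = 418, d = 683.
OR = (a·d)/(b·c) = (232 × 683) / (557 × 418) = 158456 / 232826 = 0.68058
Exposure is associated with lower odds of head injury (OR = 0.68 < 1).

0.681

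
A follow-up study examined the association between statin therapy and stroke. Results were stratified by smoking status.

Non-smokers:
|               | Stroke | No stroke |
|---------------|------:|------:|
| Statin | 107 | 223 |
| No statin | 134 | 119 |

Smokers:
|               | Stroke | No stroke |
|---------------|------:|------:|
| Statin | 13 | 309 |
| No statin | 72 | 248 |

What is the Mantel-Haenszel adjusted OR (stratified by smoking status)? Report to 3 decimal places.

OR_MH = Σ(aᵢdᵢ/nᵢ) / Σ(bᵢcᵢ/nᵢ), where nᵢ is the stratum total.
Stratum 1 (Non-smokers): n = 583; a·d/n = 107·119/583 = 21.8405; b·c/n = 223·134/583 = 51.2556
Stratum 2 (Smokers): n = 642; a·d/n = 13·248/642 = 5.0218; b·c/n = 309·72/642 = 34.6542
OR_MH = (21.8405 + 5.0218) / (51.2556 + 34.6542) = 26.8623 / 85.9098 = 0.31268

0.313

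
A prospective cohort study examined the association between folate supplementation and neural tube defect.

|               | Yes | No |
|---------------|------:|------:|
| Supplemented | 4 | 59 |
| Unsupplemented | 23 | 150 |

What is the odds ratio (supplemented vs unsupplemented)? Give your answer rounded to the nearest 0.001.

Cells: a = 4, b = 59, c = 23, d = 150.
OR = (a·d)/(b·c) = (4 × 150) / (59 × 23) = 600 / 1357 = 0.44215
Exposure is associated with lower odds of neural tube defect (OR = 0.44 < 1).

0.442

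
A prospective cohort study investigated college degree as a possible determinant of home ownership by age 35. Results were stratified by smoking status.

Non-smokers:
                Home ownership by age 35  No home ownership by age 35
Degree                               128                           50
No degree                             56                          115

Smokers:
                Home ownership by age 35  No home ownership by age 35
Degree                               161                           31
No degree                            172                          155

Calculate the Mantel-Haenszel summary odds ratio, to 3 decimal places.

OR_MH = Σ(aᵢdᵢ/nᵢ) / Σ(bᵢcᵢ/nᵢ), where nᵢ is the stratum total.
Stratum 1 (Non-smokers): n = 349; a·d/n = 128·115/349 = 42.1777; b·c/n = 50·56/349 = 8.0229
Stratum 2 (Smokers): n = 519; a·d/n = 161·155/519 = 48.0829; b·c/n = 31·172/519 = 10.2736
OR_MH = (42.1777 + 48.0829) / (8.0229 + 10.2736) = 90.2605 / 18.2965 = 4.93320

4.933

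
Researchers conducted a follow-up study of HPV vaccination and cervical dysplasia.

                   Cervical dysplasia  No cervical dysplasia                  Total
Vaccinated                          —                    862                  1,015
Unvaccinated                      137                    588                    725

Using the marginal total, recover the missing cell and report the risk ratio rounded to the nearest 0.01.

0.80

The missing cell is in the exposed row: 1015 − 862 = 153.
So a = 153, b = 862, c = 137, d = 588.
RR = [a/(a+b)] / [c/(c+d)] = (153/1015) / (137/725) = 0.15074/0.18897 = 0.79771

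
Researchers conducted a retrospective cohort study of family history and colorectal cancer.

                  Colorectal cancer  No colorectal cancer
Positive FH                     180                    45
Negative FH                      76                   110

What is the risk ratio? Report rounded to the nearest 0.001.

1.958

Cells: a = 180, b = 45, c = 76, d = 110.
Risk in exposed = 180/225 = 0.80000; risk in unexposed = 76/186 = 0.40860.
RR = 0.80000 / 0.40860 = 1.95789
The risk among the exposed is 1.96 times that among the unexposed.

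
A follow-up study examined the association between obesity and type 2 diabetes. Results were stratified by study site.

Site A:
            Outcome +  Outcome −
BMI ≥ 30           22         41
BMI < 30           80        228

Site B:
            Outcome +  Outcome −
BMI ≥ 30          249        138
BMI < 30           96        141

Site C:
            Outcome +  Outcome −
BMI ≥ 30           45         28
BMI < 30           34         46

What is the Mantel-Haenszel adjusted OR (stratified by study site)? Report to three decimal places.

2.296

OR_MH = Σ(aᵢdᵢ/nᵢ) / Σ(bᵢcᵢ/nᵢ), where nᵢ is the stratum total.
Stratum 1 (Site A): n = 371; a·d/n = 22·228/371 = 13.5202; b·c/n = 41·80/371 = 8.8410
Stratum 2 (Site B): n = 624; a·d/n = 249·141/624 = 56.2644; b·c/n = 138·96/624 = 21.2308
Stratum 3 (Site C): n = 153; a·d/n = 45·46/153 = 13.5294; b·c/n = 28·34/153 = 6.2222
OR_MH = (13.5202 + 56.2644 + 13.5294) / (8.8410 + 21.2308 + 6.2222) = 83.3141 / 36.2940 = 2.29553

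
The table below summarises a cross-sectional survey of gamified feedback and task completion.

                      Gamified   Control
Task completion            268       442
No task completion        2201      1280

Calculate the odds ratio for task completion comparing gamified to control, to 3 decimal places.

0.353

Reading the table with exposure as columns: a = 268 (Gamified, case), b = 2201 (Gamified, non-case), c = 442 (Control, case), d = 1280.
OR = (a·d)/(b·c) = (268 × 1280) / (2201 × 442) = 343040 / 972842 = 0.35262
Exposure is associated with lower odds of task completion (OR = 0.35 < 1).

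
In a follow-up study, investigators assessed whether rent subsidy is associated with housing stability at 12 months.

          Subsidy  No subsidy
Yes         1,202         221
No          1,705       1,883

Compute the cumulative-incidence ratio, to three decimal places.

Reading the table with exposure as columns: a = 1202 (Subsidy, case), b = 1705 (Subsidy, non-case), c = 221 (No subsidy, case), d = 1883.
Risk in exposed = 1202/2907 = 0.41348; risk in unexposed = 221/2104 = 0.10504.
RR = 0.41348 / 0.10504 = 3.93652
The risk among the exposed is 3.94 times that among the unexposed.

3.937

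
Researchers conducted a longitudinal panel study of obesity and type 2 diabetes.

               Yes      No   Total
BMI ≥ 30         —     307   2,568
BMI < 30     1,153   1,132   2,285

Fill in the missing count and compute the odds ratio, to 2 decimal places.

The missing cell is in the exposed row: 2568 − 307 = 2261.
So a = 2261, b = 307, c = 1153, d = 1132.
OR = (a·d)/(b·c) = (2261 × 1132) / (307 × 1153) = 2559452 / 353971 = 7.23068

7.23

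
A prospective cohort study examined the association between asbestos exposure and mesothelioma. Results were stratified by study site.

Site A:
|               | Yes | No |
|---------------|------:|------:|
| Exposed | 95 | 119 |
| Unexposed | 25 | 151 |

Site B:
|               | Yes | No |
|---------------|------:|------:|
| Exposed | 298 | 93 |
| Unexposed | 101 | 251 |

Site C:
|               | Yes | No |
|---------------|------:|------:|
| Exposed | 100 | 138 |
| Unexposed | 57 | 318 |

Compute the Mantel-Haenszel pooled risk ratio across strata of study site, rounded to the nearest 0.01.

RR_MH = Σ(aᵢ·n₀ᵢ/nᵢ) / Σ(cᵢ·n₁ᵢ/nᵢ), with n₁ᵢ = aᵢ+bᵢ (exposed), n₀ᵢ = cᵢ+dᵢ (unexposed), nᵢ = n₁ᵢ+n₀ᵢ.
Stratum 1 (Site A): n₁ = 214, n₀ = 176, n = 390; a·n₀/n = 95·176/390 = 42.8718; c·n₁/n = 25·214/390 = 13.7179
Stratum 2 (Site B): n₁ = 391, n₀ = 352, n = 743; a·n₀/n = 298·352/743 = 141.1790; c·n₁/n = 101·391/743 = 53.1507
Stratum 3 (Site C): n₁ = 238, n₀ = 375, n = 613; a·n₀/n = 100·375/613 = 61.1746; c·n₁/n = 57·238/613 = 22.1305
RR_MH = (42.8718 + 141.1790 + 61.1746) / (13.7179 + 53.1507 + 22.1305) = 245.2254 / 88.9992 = 2.75537

2.76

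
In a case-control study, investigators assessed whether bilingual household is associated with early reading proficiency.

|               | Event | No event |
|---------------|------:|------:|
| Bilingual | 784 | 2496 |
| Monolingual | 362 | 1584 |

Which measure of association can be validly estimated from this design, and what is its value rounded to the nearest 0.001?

1.374

Cells: a = 784, b = 2496, c = 362, d = 1584.
This is a case-control study: participants were sampled on outcome status, so risks in the source population cannot be estimated directly — relative risk is not valid here. The odds ratio is the appropriate measure.
OR = (a·d)/(b·c) = (784 × 1584) / (2496 × 362) = 1241856 / 903552 = 1.37442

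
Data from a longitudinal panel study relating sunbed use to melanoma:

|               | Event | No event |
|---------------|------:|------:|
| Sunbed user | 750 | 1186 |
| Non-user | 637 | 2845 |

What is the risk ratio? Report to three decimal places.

Cells: a = 750, b = 1186, c = 637, d = 2845.
Risk in exposed = 750/1936 = 0.38740; risk in unexposed = 637/3482 = 0.18294.
RR = 0.38740 / 0.18294 = 2.11761
The risk among the exposed is 2.12 times that among the unexposed.

2.118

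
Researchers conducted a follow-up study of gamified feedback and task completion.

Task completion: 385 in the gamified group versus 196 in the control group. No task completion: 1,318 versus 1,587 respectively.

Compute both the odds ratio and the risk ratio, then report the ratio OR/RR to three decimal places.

1.150

From the description: a = 385, b = 1318, c = 196, d = 1587.
OR = (385·1587)/(1318·196) = 610995/258328 = 2.36519
Risk in exposed = 385/1703 = 0.22607; risk in unexposed = 196/1783 = 0.10993; RR = 2.05656
OR/RR = 2.36519 / 2.05656 = 1.15007
The outcome is not rare, so the OR lies further from 1 than the RR.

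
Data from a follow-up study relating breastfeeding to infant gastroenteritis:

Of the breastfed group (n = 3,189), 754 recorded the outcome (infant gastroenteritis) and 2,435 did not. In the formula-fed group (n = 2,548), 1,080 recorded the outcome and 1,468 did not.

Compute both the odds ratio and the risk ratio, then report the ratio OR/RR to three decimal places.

0.755

From the description: a = 754, b = 2435, c = 1080, d = 1468.
OR = (754·1468)/(2435·1080) = 1106872/2629800 = 0.42090
Risk in exposed = 754/3189 = 0.23644; risk in unexposed = 1080/2548 = 0.42386; RR = 0.55782
OR/RR = 0.42090 / 0.55782 = 0.75454
The outcome is not rare, so the OR lies further from 1 than the RR.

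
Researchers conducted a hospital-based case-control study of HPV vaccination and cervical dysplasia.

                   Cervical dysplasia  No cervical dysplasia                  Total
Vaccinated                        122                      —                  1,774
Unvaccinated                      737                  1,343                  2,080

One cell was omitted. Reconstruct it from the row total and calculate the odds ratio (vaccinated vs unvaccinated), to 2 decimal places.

0.13

The missing cell is in the exposed row: 1774 − 122 = 1652.
So a = 122, b = 1652, c = 737, d = 1343.
OR = (a·d)/(b·c) = (122 × 1343) / (1652 × 737) = 163846 / 1217524 = 0.13457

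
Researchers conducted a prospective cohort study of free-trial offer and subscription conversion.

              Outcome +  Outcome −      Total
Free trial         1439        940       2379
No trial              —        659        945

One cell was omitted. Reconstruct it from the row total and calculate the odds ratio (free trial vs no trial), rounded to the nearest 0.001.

3.527

The missing cell is in the unexposed row: 945 − 659 = 286.
So a = 1439, b = 940, c = 286, d = 659.
OR = (a·d)/(b·c) = (1439 × 659) / (940 × 286) = 948301 / 268840 = 3.52738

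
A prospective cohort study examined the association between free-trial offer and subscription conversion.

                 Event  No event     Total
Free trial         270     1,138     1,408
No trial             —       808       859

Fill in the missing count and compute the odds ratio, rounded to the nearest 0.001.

The missing cell is in the unexposed row: 859 − 808 = 51.
So a = 270, b = 1138, c = 51, d = 808.
OR = (a·d)/(b·c) = (270 × 808) / (1138 × 51) = 218160 / 58038 = 3.75892

3.759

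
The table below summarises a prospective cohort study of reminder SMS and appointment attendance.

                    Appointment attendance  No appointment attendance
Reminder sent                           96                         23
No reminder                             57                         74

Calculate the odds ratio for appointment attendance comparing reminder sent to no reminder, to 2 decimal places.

5.42

Cells: a = 96, b = 23, c = 57, d = 74.
OR = (a·d)/(b·c) = (96 × 74) / (23 × 57) = 7104 / 1311 = 5.41876
The odds of appointment attendance are about 5.42 times as high in the reminder sent group.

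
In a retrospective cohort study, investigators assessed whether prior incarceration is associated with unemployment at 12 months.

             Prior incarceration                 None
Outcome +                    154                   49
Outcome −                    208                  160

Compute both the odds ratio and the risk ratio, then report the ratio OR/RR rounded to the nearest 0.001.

1.332

Reading the table with exposure as columns: a = 154 (Prior incarceration, case), b = 208 (Prior incarceration, non-case), c = 49 (None, case), d = 160.
OR = (154·160)/(208·49) = 24640/10192 = 2.41758
Risk in exposed = 154/362 = 0.42541; risk in unexposed = 49/209 = 0.23445; RR = 1.81452
OR/RR = 2.41758 / 1.81452 = 1.33235
The outcome is not rare, so the OR lies further from 1 than the RR.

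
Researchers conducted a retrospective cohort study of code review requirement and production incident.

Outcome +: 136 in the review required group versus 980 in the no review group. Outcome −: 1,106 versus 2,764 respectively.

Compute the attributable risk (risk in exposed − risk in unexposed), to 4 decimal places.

-0.1523

From the description: a = 136, b = 1106, c = 980, d = 2764.
Risk in exposed = 136/1242 = 0.109501; risk in unexposed = 980/3744 = 0.261752.
Risk difference = 0.109501 − 0.261752 = -0.152251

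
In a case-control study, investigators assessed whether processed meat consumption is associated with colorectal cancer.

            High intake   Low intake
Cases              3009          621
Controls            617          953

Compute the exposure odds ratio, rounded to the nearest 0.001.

Reading the table with exposure as columns: a = 3009 (High intake, case), b = 617 (High intake, non-case), c = 621 (Low intake, case), d = 953.
OR = (a·d)/(b·c) = (3009 × 953) / (617 × 621) = 2867577 / 383157 = 7.48408
The odds of colorectal cancer are about 7.48 times as high in the high intake group.

7.484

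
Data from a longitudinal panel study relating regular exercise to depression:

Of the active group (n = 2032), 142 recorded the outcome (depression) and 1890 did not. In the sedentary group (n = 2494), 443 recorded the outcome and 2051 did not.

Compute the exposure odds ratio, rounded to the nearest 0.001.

From the description: a = 142, b = 1890, c = 443, d = 2051.
OR = (a·d)/(b·c) = (142 × 2051) / (1890 × 443) = 291242 / 837270 = 0.34785
Exposure is associated with lower odds of depression (OR = 0.35 < 1).

0.348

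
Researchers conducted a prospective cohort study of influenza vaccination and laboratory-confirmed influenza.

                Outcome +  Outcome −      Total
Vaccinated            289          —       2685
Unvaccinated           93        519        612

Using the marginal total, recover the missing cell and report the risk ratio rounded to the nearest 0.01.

0.71

The missing cell is in the exposed row: 2685 − 289 = 2396.
So a = 289, b = 2396, c = 93, d = 519.
RR = [a/(a+b)] / [c/(c+d)] = (289/2685) / (93/612) = 0.10764/0.15196 = 0.70831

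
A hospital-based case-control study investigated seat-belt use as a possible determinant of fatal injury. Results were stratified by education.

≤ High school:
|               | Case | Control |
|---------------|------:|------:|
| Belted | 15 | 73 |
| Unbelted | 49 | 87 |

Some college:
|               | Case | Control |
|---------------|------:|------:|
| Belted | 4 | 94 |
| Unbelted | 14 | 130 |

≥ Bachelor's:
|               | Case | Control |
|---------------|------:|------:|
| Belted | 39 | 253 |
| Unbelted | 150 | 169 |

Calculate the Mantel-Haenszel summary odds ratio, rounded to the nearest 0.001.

0.225

OR_MH = Σ(aᵢdᵢ/nᵢ) / Σ(bᵢcᵢ/nᵢ), where nᵢ is the stratum total.
Stratum 1 (≤ High school): n = 224; a·d/n = 15·87/224 = 5.8259; b·c/n = 73·49/224 = 15.9688
Stratum 2 (Some college): n = 242; a·d/n = 4·130/242 = 2.1488; b·c/n = 94·14/242 = 5.4380
Stratum 3 (≥ Bachelor's): n = 611; a·d/n = 39·169/611 = 10.7872; b·c/n = 253·150/611 = 62.1113
OR_MH = (5.8259 + 2.1488 + 10.7872) / (15.9688 + 5.4380 + 62.1113) = 18.7619 / 83.5181 = 0.22464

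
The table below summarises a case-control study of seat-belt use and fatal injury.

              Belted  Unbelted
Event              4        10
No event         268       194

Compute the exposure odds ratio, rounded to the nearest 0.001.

Reading the table with exposure as columns: a = 4 (Belted, case), b = 268 (Belted, non-case), c = 10 (Unbelted, case), d = 194.
OR = (a·d)/(b·c) = (4 × 194) / (268 × 10) = 776 / 2680 = 0.28955
Exposure is associated with lower odds of fatal injury (OR = 0.29 < 1).

0.290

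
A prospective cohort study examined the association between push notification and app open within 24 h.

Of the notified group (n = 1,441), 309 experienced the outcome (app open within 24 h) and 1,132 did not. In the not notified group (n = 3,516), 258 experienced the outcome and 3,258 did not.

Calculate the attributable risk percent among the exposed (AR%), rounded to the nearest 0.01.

From the description: a = 309, b = 1132, c = 258, d = 3258.
Risk in exposed = 309/1441 = 0.21443; risk in unexposed = 258/3516 = 0.07338.
RR = 0.21443/0.07338 = 2.92229
AR% = (RR − 1)/RR × 100 = (2.92229 − 1)/2.92229 × 100 = 65.7803%

65.78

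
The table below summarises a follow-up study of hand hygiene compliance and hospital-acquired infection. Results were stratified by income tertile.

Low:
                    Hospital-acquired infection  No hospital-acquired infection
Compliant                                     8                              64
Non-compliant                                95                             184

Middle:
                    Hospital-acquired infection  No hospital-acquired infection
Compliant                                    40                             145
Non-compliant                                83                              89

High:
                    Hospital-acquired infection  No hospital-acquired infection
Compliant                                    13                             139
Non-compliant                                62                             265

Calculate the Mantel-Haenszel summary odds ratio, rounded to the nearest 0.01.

0.31

OR_MH = Σ(aᵢdᵢ/nᵢ) / Σ(bᵢcᵢ/nᵢ), where nᵢ is the stratum total.
Stratum 1 (Low): n = 351; a·d/n = 8·184/351 = 4.1937; b·c/n = 64·95/351 = 17.3219
Stratum 2 (Middle): n = 357; a·d/n = 40·89/357 = 9.9720; b·c/n = 145·83/357 = 33.7115
Stratum 3 (High): n = 479; a·d/n = 13·265/479 = 7.1921; b·c/n = 139·62/479 = 17.9916
OR_MH = (4.1937 + 9.9720 + 7.1921) / (17.3219 + 33.7115 + 17.9916) = 21.3578 / 69.0251 = 0.30942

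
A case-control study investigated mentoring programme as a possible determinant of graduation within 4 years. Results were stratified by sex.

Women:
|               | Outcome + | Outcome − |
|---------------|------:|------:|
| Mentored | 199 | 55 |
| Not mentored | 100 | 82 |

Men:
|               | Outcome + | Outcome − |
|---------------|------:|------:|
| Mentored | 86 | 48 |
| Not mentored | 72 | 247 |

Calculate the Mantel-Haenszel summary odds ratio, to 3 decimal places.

4.165

OR_MH = Σ(aᵢdᵢ/nᵢ) / Σ(bᵢcᵢ/nᵢ), where nᵢ is the stratum total.
Stratum 1 (Women): n = 436; a·d/n = 199·82/436 = 37.4266; b·c/n = 55·100/436 = 12.6147
Stratum 2 (Men): n = 453; a·d/n = 86·247/453 = 46.8918; b·c/n = 48·72/453 = 7.6291
OR_MH = (37.4266 + 46.8918) / (12.6147 + 7.6291) = 84.3184 / 20.2438 = 4.16515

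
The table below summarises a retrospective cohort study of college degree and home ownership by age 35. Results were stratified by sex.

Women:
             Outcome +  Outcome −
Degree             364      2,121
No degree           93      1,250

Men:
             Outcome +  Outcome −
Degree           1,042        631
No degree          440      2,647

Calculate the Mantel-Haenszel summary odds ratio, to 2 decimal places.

6.36

OR_MH = Σ(aᵢdᵢ/nᵢ) / Σ(bᵢcᵢ/nᵢ), where nᵢ is the stratum total.
Stratum 1 (Women): n = 3828; a·d/n = 364·1250/3828 = 118.8610; b·c/n = 2121·93/3828 = 51.5290
Stratum 2 (Men): n = 4760; a·d/n = 1042·2647/4760 = 579.4483; b·c/n = 631·440/4760 = 58.3277
OR_MH = (118.8610 + 579.4483) / (51.5290 + 58.3277) = 698.3093 / 109.8567 = 6.35655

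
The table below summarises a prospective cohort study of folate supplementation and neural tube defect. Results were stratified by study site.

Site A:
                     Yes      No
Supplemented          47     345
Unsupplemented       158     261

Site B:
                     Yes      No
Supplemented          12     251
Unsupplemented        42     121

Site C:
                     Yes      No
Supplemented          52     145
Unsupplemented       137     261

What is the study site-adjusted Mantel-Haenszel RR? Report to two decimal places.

0.43

RR_MH = Σ(aᵢ·n₀ᵢ/nᵢ) / Σ(cᵢ·n₁ᵢ/nᵢ), with n₁ᵢ = aᵢ+bᵢ (exposed), n₀ᵢ = cᵢ+dᵢ (unexposed), nᵢ = n₁ᵢ+n₀ᵢ.
Stratum 1 (Site A): n₁ = 392, n₀ = 419, n = 811; a·n₀/n = 47·419/811 = 24.2824; c·n₁/n = 158·392/811 = 76.3699
Stratum 2 (Site B): n₁ = 263, n₀ = 163, n = 426; a·n₀/n = 12·163/426 = 4.5915; c·n₁/n = 42·263/426 = 25.9296
Stratum 3 (Site C): n₁ = 197, n₀ = 398, n = 595; a·n₀/n = 52·398/595 = 34.7832; c·n₁/n = 137·197/595 = 45.3597
RR_MH = (24.2824 + 4.5915 + 34.7832) / (76.3699 + 25.9296 + 45.3597) = 63.6571 / 147.6592 = 0.43111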